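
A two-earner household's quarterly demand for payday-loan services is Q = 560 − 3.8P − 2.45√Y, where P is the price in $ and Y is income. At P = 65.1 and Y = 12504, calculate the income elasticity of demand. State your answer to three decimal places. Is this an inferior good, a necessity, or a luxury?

-3.543 (inferior good)

At P = 65.1, Y = 12504: Q = 38.658.
Holding P constant, ∂Q/∂Y = -2.45/(2√Y) = -0.010955.
η_Y = (∂Q/∂Y)·(Y/Q) = -0.010955 × (12504/38.658) = -3.543.
Since η < 0, this is an inferior good.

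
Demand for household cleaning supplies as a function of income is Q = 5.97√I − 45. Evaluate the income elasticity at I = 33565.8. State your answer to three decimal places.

At I = 33565.8: Q = 1048.762.
dQ/dI = 5.97/(2√I) = 0.0162928 at this income.
η = (dQ/dI)·(I/Q) = 0.0162928 × (33565.8/1048.762) = 0.521.

0.521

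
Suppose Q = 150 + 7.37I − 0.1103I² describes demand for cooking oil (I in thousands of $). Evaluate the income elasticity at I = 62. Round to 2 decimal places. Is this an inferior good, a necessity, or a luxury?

-2.14 (inferior good)

At I = 62: Q = 182.9468.
dQ/dI = 7.37 − 0.2206I = -6.30720.
η = (dQ/dI)·(I/Q) = -6.30720 × (62/182.9468) = -2.14.
η < 0 ⇒ inferior good.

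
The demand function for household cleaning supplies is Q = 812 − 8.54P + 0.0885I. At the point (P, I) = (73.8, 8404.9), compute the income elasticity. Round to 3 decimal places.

At P = 73.8, I = 8404.9: Q = 925.582.
Holding P constant, ∂Q/∂I = 0.0885.
η_I = (∂Q/∂I)·(I/Q) = 0.0885 × (8404.9/925.582) = 0.804.

0.804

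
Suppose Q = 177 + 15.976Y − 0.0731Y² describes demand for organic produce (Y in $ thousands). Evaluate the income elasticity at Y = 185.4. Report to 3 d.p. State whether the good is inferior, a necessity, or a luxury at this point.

At Y = 185.4: Q = 626.2724.
dQ/dY = 15.976 − 0.1462Y = -11.12948.
η = (dQ/dY)·(Y/Q) = -11.12948 × (185.4/626.2724) = -3.295.
η < 0 ⇒ inferior good.

-3.295 (inferior good)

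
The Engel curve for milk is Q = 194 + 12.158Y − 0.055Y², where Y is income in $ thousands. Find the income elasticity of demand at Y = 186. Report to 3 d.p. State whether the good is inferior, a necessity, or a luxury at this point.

At Y = 186: Q = 552.6080.
dQ/dY = 12.158 − 0.11Y = -8.30200.
η = (dQ/dY)·(Y/Q) = -8.30200 × (186/552.6080) = -2.794.
η < 0 ⇒ inferior good.

-2.794 (inferior good)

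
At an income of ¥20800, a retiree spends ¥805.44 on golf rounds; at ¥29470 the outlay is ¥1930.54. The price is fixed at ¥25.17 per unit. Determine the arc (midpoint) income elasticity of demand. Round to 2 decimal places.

2.38

With a constant price, Q₁ = 805.44/25.17 = 32.000 and Q₂ = 1930.54/25.17 = 76.700 (equivalently, work directly with expenditure since P cancels).
Midpoint %ΔQ = (1930.54 − 805.44)/1367.99 = 0.82245; midpoint %ΔI = (29470 − 20800)/25135 = 0.34494.
η = 0.82245 / 0.34494 = 2.38.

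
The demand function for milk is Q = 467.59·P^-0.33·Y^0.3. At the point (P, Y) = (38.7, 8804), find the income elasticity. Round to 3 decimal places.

For a multiplicative demand Q = A·P^α·Y^β, the income elasticity is β everywhere.
Here β = 0.3, so η = 0.300.

0.300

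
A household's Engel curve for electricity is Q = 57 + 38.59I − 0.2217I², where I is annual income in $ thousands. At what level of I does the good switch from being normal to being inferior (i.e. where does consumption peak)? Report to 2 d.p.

87.03

dQ/dI = 38.59 − 0.4434I.
The good is inferior where dQ/dI < 0. Setting dQ/dI = 0 gives I = 38.59 / 0.4434 = 87.03.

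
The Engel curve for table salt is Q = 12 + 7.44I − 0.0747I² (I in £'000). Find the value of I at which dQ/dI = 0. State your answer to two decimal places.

dQ/dI = 7.44 − 0.1494I.
The good is inferior where dQ/dI < 0. Setting dQ/dI = 0 gives I = 7.44 / 0.1494 = 49.80.

49.80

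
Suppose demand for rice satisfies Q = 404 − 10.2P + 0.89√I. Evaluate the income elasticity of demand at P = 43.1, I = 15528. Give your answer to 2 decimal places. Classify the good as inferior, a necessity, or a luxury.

0.74 (necessity)

At P = 43.1, I = 15528: Q = 75.284.
Holding P constant, ∂Q/∂I = 0.89/(2√I) = 0.0035711.
η_I = (∂Q/∂I)·(I/Q) = 0.0035711 × (15528/75.284) = 0.74.
Since 0 < η < 1, this is a necessity.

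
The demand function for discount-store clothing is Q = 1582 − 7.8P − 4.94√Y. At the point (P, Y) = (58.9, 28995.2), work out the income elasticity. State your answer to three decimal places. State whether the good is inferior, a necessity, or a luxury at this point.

At P = 58.9, Y = 28995.2: Q = 281.398.
Holding P constant, ∂Q/∂Y = -4.94/(2√Y) = -0.0145055.
η_Y = (∂Q/∂Y)·(Y/Q) = -0.0145055 × (28995.2/281.398) = -1.495.
Since η < 0, this is an inferior good.

-1.495 (inferior good)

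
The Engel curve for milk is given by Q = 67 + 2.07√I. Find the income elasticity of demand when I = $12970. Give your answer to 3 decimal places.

At I = 12970: Q = 302.744.
dQ/dI = 2.07/(2√I) = 0.00908804 at this income.
η = (dQ/dI)·(I/Q) = 0.00908804 × (12970/302.744) = 0.389.

0.389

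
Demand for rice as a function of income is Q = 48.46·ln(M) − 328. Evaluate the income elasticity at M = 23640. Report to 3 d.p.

0.303

At M = 23640: Q = 160.026.
dQ/dM = 48.46/M = 0.00204992 at this income.
η = (dQ/dM)·(M/Q) = 0.00204992 × (23640/160.026) = 0.303.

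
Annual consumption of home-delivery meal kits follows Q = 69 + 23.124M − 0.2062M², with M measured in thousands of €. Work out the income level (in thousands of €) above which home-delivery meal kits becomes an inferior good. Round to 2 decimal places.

56.07

dQ/dM = 23.124 − 0.4124M.
The good is inferior where dQ/dM < 0. Setting dQ/dM = 0 gives M = 23.124 / 0.4124 = 56.07.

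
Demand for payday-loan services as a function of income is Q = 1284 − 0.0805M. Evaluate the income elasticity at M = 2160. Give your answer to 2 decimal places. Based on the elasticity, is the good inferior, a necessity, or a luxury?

-0.16 (inferior good)

At M = 2160: Q = 1110.120.
dQ/dM = −0.0805.
η = (dQ/dM)·(M/Q) = -0.0805 × (2160/1110.120) = -0.16.
Since η < 0, the good is an inferior good.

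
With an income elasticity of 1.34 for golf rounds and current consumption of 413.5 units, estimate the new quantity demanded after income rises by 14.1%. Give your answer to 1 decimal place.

491.6

%ΔQ ≈ η × %ΔI = 1.34 × 14.1% = 18.894%.
New Q ≈ 413.5 × (1 + 0.18894) = 491.6.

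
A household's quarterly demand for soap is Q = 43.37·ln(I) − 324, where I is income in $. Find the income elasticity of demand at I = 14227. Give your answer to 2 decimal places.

At I = 14227: Q = 90.743.
dQ/dI = 43.37/I = 0.00304843 at this income.
η = (dQ/dI)·(I/Q) = 0.00304843 × (14227/90.743) = 0.48.

0.48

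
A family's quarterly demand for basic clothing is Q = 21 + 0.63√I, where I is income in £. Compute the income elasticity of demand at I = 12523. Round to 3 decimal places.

At I = 12523: Q = 91.501.
dQ/dI = 0.63/(2√I) = 0.00281486 at this income.
η = (dQ/dI)·(I/Q) = 0.00281486 × (12523/91.501) = 0.385.

0.385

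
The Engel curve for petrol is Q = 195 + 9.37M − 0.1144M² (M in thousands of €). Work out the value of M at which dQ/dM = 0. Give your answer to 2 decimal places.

dQ/dM = 9.37 − 0.2288M.
The good is inferior where dQ/dM < 0. Setting dQ/dM = 0 gives M = 9.37 / 0.2288 = 40.95.

40.95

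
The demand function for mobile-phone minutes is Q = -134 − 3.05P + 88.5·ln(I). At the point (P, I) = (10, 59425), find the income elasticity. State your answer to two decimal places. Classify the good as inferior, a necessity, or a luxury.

0.11 (necessity)

At P = 10, I = 59425: Q = 808.334.
Holding P constant, ∂Q/∂I = 88.5/I = 0.00148927.
η_I = (∂Q/∂I)·(I/Q) = 0.00148927 × (59425/808.334) = 0.11.
Since 0 < η < 1, this is a necessity.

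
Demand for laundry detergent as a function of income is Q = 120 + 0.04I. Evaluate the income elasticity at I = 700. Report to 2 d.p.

0.19

At I = 700: Q = 148.000.
dQ/dI = 0.04.
η = (dQ/dI)·(I/Q) = 0.04 × (700/148.000) = 0.19.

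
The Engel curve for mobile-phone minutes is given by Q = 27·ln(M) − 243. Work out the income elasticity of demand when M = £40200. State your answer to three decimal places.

At M = 40200: Q = 43.244.
dQ/dM = 27/M = 0.000671642 at this income.
η = (dQ/dM)·(M/Q) = 0.000671642 × (40200/43.244) = 0.624.

0.624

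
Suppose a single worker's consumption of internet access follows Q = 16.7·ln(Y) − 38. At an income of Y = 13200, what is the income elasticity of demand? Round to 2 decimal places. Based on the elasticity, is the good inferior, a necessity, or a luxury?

At Y = 13200: Q = 120.449.
dQ/dY = 16.7/Y = 0.00126515 at this income.
η = (dQ/dY)·(Y/Q) = 0.00126515 × (13200/120.449) = 0.14.
Since 0 < η < 1, the good is a necessity.

0.14 (necessity)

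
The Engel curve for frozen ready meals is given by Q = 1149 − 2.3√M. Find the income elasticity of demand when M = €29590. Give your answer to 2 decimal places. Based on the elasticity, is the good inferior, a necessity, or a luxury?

At M = 29590: Q = 753.360.
dQ/dM = -2.3/(2√M) = -0.00668537 at this income.
η = (dQ/dM)·(M/Q) = -0.00668537 × (29590/753.360) = -0.26.
Since η < 0, the good is an inferior good.

-0.26 (inferior good)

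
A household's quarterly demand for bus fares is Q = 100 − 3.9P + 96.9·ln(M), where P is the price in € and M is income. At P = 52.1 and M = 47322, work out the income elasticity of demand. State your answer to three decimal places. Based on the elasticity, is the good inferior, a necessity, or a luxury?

At P = 52.1, M = 47322: Q = 939.912.
Holding P constant, ∂Q/∂M = 96.9/M = 0.00204767.
η_M = (∂Q/∂M)·(M/Q) = 0.00204767 × (47322/939.912) = 0.103.
Since 0 < η < 1, this is a necessity.

0.103 (necessity)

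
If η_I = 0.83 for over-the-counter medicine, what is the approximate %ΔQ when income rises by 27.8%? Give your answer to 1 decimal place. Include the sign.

23.1%

%ΔQ ≈ η × %ΔI = 0.83 × 27.8% = 23.1%.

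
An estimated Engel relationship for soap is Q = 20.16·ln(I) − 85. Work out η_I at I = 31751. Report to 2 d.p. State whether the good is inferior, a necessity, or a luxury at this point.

At I = 31751: Q = 123.972.
dQ/dI = 20.16/I = 0.000634941 at this income.
η = (dQ/dI)·(I/Q) = 0.000634941 × (31751/123.972) = 0.16.
Since 0 < η < 1, the good is a necessity.

0.16 (necessity)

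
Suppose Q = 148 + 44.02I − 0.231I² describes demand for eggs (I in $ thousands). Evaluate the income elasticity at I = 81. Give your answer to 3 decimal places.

0.243

At I = 81: Q = 2198.0290.
dQ/dI = 44.02 − 0.462I = 6.59800.
η = (dQ/dI)·(I/Q) = 6.59800 × (81/2198.0290) = 0.243.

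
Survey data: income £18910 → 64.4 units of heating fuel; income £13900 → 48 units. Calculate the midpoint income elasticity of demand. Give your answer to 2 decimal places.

0.96

ΔQ = 48 − 64.4 = -16.4; midpoint Q̄ = (64.4 + 48)/2 = 56.2.
ΔI = 13900 − 18910 = -5010; midpoint Ī = (18910 + 13900)/2 = 16405.
η = (ΔQ/Q̄) ÷ (ΔI/Ī) = (-16.4/56.2) ÷ (-5010/16405) = 0.96.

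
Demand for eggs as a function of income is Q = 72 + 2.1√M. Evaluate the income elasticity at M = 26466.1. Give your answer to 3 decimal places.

At M = 26466.1: Q = 413.637.
dQ/dM = 2.1/(2√M) = 0.00645423 at this income.
η = (dQ/dM)·(M/Q) = 0.00645423 × (26466.1/413.637) = 0.413.

0.413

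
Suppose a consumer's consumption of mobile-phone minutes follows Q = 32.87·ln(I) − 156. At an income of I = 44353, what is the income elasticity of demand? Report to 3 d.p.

0.168

At I = 44353: Q = 195.707.
dQ/dI = 32.87/I = 0.0007411 at this income.
η = (dQ/dI)·(I/Q) = 0.0007411 × (44353/195.707) = 0.168.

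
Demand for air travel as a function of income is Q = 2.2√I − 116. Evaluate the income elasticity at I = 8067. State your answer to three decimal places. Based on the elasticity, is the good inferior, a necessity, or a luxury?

At I = 8067: Q = 81.596.
dQ/dI = 2.2/(2√I) = 0.0122472 at this income.
η = (dQ/dI)·(I/Q) = 0.0122472 × (8067/81.596) = 1.211.
Since η > 1, the good is a luxury.

1.211 (luxury)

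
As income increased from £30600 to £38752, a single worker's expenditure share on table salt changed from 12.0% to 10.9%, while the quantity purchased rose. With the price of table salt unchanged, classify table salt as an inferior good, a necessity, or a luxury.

Quantity rises but the budget share falls as income rises, so 0 < η < 1.

necessity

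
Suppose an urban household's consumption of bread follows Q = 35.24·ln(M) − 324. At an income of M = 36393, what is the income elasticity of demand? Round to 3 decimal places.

At M = 36393: Q = 46.095.
dQ/dM = 35.24/M = 0.000968318 at this income.
η = (dQ/dM)·(M/Q) = 0.000968318 × (36393/46.095) = 0.765.

0.765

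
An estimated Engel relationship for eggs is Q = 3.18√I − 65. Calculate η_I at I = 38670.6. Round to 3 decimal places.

At I = 38670.6: Q = 560.342.
dQ/dI = 3.18/(2√I) = 0.0080855 at this income.
η = (dQ/dI)·(I/Q) = 0.0080855 × (38670.6/560.342) = 0.558.

0.558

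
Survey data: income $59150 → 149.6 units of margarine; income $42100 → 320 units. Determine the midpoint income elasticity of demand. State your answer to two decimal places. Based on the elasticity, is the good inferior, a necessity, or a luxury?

-2.15 (inferior good)

ΔQ = 320 − 149.6 = 170.4; midpoint Q̄ = (149.6 + 320)/2 = 234.8.
ΔI = 42100 − 59150 = -17050; midpoint Ī = (59150 + 42100)/2 = 50625.
η = (ΔQ/Q̄) ÷ (ΔI/Ī) = (170.4/234.8) ÷ (-17050/50625) = -2.15.
η < 0 ⇒ inferior good.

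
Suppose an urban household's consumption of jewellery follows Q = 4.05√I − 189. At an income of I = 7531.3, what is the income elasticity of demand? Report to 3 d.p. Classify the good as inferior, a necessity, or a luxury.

1.082 (luxury)

At I = 7531.3: Q = 162.471.
dQ/dI = 4.05/(2√I) = 0.023334 at this income.
η = (dQ/dI)·(I/Q) = 0.023334 × (7531.3/162.471) = 1.082.
Since η > 1, the good is a luxury.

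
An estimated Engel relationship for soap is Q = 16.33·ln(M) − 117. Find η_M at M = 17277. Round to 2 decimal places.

At M = 17277: Q = 42.334.
dQ/dM = 16.33/M = 0.000945187 at this income.
η = (dQ/dM)·(M/Q) = 0.000945187 × (17277/42.334) = 0.39.

0.39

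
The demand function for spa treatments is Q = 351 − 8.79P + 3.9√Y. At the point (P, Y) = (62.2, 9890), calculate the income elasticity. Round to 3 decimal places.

At P = 62.2, Y = 9890: Q = 192.111.
Holding P constant, ∂Q/∂Y = 3.9/(2√Y) = 0.0196081.
η_Y = (∂Q/∂Y)·(Y/Q) = 0.0196081 × (9890/192.111) = 1.009.

1.009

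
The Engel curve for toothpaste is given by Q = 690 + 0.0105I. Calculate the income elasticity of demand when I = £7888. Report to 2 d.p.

At I = 7888: Q = 772.824.
dQ/dI = 0.0105.
η = (dQ/dI)·(I/Q) = 0.0105 × (7888/772.824) = 0.11.

0.11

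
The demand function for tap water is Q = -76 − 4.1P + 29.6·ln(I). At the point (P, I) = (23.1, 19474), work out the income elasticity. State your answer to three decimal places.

At P = 23.1, I = 19474: Q = 121.644.
Holding P constant, ∂Q/∂I = 29.6/I = 0.00151998.
η_I = (∂Q/∂I)·(I/Q) = 0.00151998 × (19474/121.644) = 0.243.

0.243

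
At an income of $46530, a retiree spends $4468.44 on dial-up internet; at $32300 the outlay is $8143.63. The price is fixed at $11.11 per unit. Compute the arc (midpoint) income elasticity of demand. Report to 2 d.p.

-1.61

With a constant price, Q₁ = 4468.44/11.11 = 402.200 and Q₂ = 8143.63/11.11 = 733.000 (equivalently, work directly with expenditure since P cancels).
Midpoint %ΔQ = (8143.63 − 4468.44)/6306.04 = 0.58281; midpoint %ΔI = (32300 − 46530)/39415 = -0.36103.
η = 0.58281 / -0.36103 = -1.61.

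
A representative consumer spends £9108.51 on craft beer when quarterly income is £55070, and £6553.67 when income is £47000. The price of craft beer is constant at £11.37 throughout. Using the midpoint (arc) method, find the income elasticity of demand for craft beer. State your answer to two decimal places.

With a constant price, Q₁ = 9108.51/11.37 = 801.100 and Q₂ = 6553.67/11.37 = 576.400 (equivalently, work directly with expenditure since P cancels).
Midpoint %ΔQ = (6553.67 − 9108.51)/7831.09 = -0.32624; midpoint %ΔI = (47000 − 55070)/51035 = -0.15813.
η = -0.32624 / -0.15813 = 2.06.

2.06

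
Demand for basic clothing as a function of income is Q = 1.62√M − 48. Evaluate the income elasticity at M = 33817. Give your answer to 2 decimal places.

At M = 33817: Q = 249.908.
dQ/dM = 1.62/(2√M) = 0.00440471 at this income.
η = (dQ/dM)·(M/Q) = 0.00440471 × (33817/249.908) = 0.60.

0.60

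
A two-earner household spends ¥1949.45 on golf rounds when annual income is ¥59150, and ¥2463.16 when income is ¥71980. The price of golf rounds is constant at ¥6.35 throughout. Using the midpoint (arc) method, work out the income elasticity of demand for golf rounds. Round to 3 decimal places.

With a constant price, Q₁ = 1949.45/6.35 = 307.000 and Q₂ = 2463.16/6.35 = 387.899 (equivalently, work directly with expenditure since P cancels).
Midpoint %ΔQ = (2463.16 − 1949.45)/2206.30 = 0.23284; midpoint %ΔI = (71980 − 59150)/65565 = 0.19568.
η = 0.23284 / 0.19568 = 1.190.

1.190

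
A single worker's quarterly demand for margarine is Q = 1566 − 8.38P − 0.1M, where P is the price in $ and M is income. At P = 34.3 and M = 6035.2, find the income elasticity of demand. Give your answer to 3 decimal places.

-0.894

At P = 34.3, M = 6035.2: Q = 675.046.
Holding P constant, ∂Q/∂M = −0.1.
η_M = (∂Q/∂M)·(M/Q) = -0.1 × (6035.2/675.046) = -0.894.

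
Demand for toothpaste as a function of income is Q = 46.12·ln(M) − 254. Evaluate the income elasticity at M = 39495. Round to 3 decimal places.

0.197

At M = 39495: Q = 234.131.
dQ/dM = 46.12/M = 0.00116774 at this income.
η = (dQ/dM)·(M/Q) = 0.00116774 × (39495/234.131) = 0.197.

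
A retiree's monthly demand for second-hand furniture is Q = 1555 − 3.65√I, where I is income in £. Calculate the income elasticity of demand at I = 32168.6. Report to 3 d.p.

-0.364

At I = 32168.6: Q = 900.350.
dQ/dI = -3.65/(2√I) = -0.0101753 at this income.
η = (dQ/dI)·(I/Q) = -0.0101753 × (32168.6/900.350) = -0.364.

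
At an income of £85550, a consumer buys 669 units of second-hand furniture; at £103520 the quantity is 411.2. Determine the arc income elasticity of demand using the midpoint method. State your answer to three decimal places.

ΔQ = 411.2 − 669 = -257.8; midpoint Q̄ = (669 + 411.2)/2 = 540.1.
ΔI = 103520 − 85550 = 17970; midpoint Ī = (85550 + 103520)/2 = 94535.
η = (ΔQ/Q̄) ÷ (ΔI/Ī) = (-257.8/540.1) ÷ (17970/94535) = -2.511.

-2.511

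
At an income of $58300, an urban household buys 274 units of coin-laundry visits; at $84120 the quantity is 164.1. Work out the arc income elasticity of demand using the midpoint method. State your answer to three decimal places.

ΔQ = 164.1 − 274 = -109.9; midpoint Q̄ = (274 + 164.1)/2 = 219.05.
ΔI = 84120 − 58300 = 25820; midpoint Ī = (58300 + 84120)/2 = 71210.
η = (ΔQ/Q̄) ÷ (ΔI/Ī) = (-109.9/219.05) ÷ (25820/71210) = -1.384.

-1.384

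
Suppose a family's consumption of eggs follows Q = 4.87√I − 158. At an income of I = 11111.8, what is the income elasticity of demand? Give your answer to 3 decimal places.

0.722

At I = 11111.8: Q = 355.359.
dQ/dI = 4.87/(2√I) = 0.0230997 at this income.
η = (dQ/dI)·(I/Q) = 0.0230997 × (11111.8/355.359) = 0.722.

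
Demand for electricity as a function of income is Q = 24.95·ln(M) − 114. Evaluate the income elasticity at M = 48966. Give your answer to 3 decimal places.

At M = 48966: Q = 155.432.
dQ/dM = 24.95/M = 0.000509537 at this income.
η = (dQ/dM)·(M/Q) = 0.000509537 × (48966/155.432) = 0.161.

0.161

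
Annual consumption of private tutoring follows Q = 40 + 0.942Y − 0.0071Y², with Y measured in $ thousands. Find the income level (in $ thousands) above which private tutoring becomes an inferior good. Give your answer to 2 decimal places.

66.34

dQ/dY = 0.942 − 0.0142Y.
The good is inferior where dQ/dY < 0. Setting dQ/dY = 0 gives Y = 0.942 / 0.0142 = 66.34.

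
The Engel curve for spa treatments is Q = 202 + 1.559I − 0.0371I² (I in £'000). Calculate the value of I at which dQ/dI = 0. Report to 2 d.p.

dQ/dI = 1.559 − 0.0742I.
The good is inferior where dQ/dI < 0. Setting dQ/dI = 0 gives I = 1.559 / 0.0742 = 21.01.

21.01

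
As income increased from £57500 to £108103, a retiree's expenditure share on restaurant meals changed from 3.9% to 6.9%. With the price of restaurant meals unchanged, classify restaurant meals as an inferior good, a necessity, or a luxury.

luxury

The budget share rises as income rises, so η > 1.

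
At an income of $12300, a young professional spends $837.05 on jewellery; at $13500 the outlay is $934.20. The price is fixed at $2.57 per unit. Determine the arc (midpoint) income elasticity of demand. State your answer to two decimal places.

With a constant price, Q₁ = 837.05/2.57 = 325.700 and Q₂ = 934.20/2.57 = 363.502 (equivalently, work directly with expenditure since P cancels).
Midpoint %ΔQ = (934.20 − 837.05)/885.63 = 0.10970; midpoint %ΔI = (13500 − 12300)/12900 = 0.09302.
η = 0.10970 / 0.09302 = 1.18.

1.18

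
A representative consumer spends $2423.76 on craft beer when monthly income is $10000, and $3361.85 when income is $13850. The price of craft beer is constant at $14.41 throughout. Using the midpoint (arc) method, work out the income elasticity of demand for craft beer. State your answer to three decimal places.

1.004

With a constant price, Q₁ = 2423.76/14.41 = 168.200 and Q₂ = 3361.85/14.41 = 233.300 (equivalently, work directly with expenditure since P cancels).
Midpoint %ΔQ = (3361.85 − 2423.76)/2892.81 = 0.32428; midpoint %ΔI = (13850 − 10000)/11925 = 0.32285.
η = 0.32428 / 0.32285 = 1.004.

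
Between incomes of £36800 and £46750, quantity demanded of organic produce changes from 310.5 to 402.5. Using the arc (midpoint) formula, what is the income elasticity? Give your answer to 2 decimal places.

1.08

ΔQ = 402.5 − 310.5 = 92; midpoint Q̄ = (310.5 + 402.5)/2 = 356.5.
ΔI = 46750 − 36800 = 9950; midpoint Ī = (36800 + 46750)/2 = 41775.
η = (ΔQ/Q̄) ÷ (ΔI/Ī) = (92/356.5) ÷ (9950/41775) = 1.08.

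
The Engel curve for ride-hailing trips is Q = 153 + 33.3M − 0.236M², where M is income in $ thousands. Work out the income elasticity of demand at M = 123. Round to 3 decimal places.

At M = 123: Q = 678.4560.
dQ/dM = 33.3 − 0.472M = -24.75600.
η = (dQ/dM)·(M/Q) = -24.75600 × (123/678.4560) = -4.488.

-4.488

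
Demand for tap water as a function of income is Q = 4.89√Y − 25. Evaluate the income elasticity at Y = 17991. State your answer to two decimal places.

At Y = 17991: Q = 630.898.
dQ/dY = 4.89/(2√Y) = 0.0182285 at this income.
η = (dQ/dY)·(Y/Q) = 0.0182285 × (17991/630.898) = 0.52.

0.52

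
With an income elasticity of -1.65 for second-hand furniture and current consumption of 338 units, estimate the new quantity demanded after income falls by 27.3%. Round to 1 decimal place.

490.3

%ΔQ ≈ η × %ΔI = -1.65 × (-27.3%) = 45.045%.
New Q ≈ 338 × (1 + 0.45045) = 490.3.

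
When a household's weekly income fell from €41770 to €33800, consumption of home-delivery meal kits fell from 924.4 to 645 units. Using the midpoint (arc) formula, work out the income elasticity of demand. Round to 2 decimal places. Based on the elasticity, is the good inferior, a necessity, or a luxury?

ΔQ = 645 − 924.4 = -279.4; midpoint Q̄ = (924.4 + 645)/2 = 784.7.
ΔI = 33800 − 41770 = -7970; midpoint Ī = (41770 + 33800)/2 = 37785.
η = (ΔQ/Q̄) ÷ (ΔI/Ī) = (-279.4/784.7) ÷ (-7970/37785) = 1.69.
η > 1 ⇒ luxury.

1.69 (luxury)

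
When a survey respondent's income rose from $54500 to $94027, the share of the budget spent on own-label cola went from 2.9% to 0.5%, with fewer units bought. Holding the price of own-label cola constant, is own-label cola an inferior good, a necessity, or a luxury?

inferior good

Quantity demanded falls as income rises, so η < 0.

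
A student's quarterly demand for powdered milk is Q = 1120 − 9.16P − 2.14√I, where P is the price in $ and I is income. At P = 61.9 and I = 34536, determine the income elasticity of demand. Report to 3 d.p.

-1.280

At P = 61.9, I = 34536: Q = 155.301.
Holding P constant, ∂Q/∂I = -2.14/(2√I) = -0.00575768.
η_I = (∂Q/∂I)·(I/Q) = -0.00575768 × (34536/155.301) = -1.280.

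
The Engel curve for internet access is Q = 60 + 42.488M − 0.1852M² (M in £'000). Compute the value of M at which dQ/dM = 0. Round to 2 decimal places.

114.71

dQ/dM = 42.488 − 0.3704M.
The good is inferior where dQ/dM < 0. Setting dQ/dM = 0 gives M = 42.488 / 0.3704 = 114.71.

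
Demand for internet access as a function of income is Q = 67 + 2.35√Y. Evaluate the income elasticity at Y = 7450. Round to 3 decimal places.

0.376

At Y = 7450: Q = 269.836.
dQ/dY = 2.35/(2√Y) = 0.0136132 at this income.
η = (dQ/dY)·(Y/Q) = 0.0136132 × (7450/269.836) = 0.376.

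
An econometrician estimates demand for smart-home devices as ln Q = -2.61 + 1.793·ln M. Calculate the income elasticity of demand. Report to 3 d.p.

In a log-linear demand, the coefficient on ln M is the income elasticity.
So η = 1.793.

1.793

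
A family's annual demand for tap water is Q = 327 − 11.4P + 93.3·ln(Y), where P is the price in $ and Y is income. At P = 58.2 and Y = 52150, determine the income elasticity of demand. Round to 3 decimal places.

0.138

At P = 58.2, Y = 52150: Q = 676.933.
Holding P constant, ∂Q/∂Y = 93.3/Y = 0.00178907.
η_Y = (∂Q/∂Y)·(Y/Q) = 0.00178907 × (52150/676.933) = 0.138.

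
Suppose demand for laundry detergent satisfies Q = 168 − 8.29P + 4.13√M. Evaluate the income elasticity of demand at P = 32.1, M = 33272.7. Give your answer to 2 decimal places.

At P = 32.1, M = 33272.7: Q = 655.236.
Holding P constant, ∂Q/∂M = 4.13/(2√M) = 0.0113208.
η_M = (∂Q/∂M)·(M/Q) = 0.0113208 × (33272.7/655.236) = 0.57.

0.57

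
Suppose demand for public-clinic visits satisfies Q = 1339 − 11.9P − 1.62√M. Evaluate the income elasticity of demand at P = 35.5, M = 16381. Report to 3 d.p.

At P = 35.5, M = 16381: Q = 709.209.
Holding P constant, ∂Q/∂M = -1.62/(2√M) = -0.0063287.
η_M = (∂Q/∂M)·(M/Q) = -0.0063287 × (16381/709.209) = -0.146.

-0.146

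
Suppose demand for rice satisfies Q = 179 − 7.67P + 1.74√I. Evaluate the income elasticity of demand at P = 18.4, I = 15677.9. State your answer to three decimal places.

At P = 18.4, I = 15677.9: Q = 255.740.
Holding P constant, ∂Q/∂I = 1.74/(2√I) = 0.00694825.
η_I = (∂Q/∂I)·(I/Q) = 0.00694825 × (15677.9/255.740) = 0.426.

0.426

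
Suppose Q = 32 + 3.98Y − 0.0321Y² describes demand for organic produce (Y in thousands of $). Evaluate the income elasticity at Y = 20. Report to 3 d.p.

At Y = 20: Q = 98.7600.
dQ/dY = 3.98 − 0.0642Y = 2.69600.
η = (dQ/dY)·(Y/Q) = 2.69600 × (20/98.7600) = 0.546.

0.546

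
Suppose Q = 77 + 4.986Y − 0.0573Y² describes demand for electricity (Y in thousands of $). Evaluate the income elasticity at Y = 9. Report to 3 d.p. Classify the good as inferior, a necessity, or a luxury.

0.304 (necessity)

At Y = 9: Q = 117.2327.
dQ/dY = 4.986 − 0.1146Y = 3.95460.
η = (dQ/dY)·(Y/Q) = 3.95460 × (9/117.2327) = 0.304.
0 < η < 1 ⇒ necessity.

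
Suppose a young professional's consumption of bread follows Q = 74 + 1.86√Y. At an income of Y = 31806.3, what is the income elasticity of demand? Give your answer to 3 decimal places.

At Y = 31806.3: Q = 405.718.
dQ/dY = 1.86/(2√Y) = 0.00521466 at this income.
η = (dQ/dY)·(Y/Q) = 0.00521466 × (31806.3/405.718) = 0.409.

0.409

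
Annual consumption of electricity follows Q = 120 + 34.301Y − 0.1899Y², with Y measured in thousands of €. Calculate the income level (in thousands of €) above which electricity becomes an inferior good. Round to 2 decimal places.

dQ/dY = 34.301 − 0.3798Y.
The good is inferior where dQ/dY < 0. Setting dQ/dY = 0 gives Y = 34.301 / 0.3798 = 90.31.

90.31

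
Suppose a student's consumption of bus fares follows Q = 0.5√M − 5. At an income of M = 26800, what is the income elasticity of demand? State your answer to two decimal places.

At M = 26800: Q = 76.854.
dQ/dM = 0.5/(2√M) = 0.00152712 at this income.
η = (dQ/dM)·(M/Q) = 0.00152712 × (26800/76.854) = 0.53.

0.53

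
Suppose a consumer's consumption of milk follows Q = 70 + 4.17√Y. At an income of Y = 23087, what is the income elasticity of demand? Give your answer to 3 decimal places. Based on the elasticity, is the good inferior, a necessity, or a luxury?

0.450 (necessity)

At Y = 23087: Q = 703.607.
dQ/dY = 4.17/(2√Y) = 0.0137222 at this income.
η = (dQ/dY)·(Y/Q) = 0.0137222 × (23087/703.607) = 0.450.
Since 0 < η < 1, the good is a necessity.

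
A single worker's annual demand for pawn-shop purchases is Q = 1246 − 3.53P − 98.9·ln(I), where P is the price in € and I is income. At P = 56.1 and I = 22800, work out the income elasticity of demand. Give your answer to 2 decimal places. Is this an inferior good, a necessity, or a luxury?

-1.78 (inferior good)

At P = 56.1, I = 22800: Q = 55.553.
Holding P constant, ∂Q/∂I = -98.9/I = -0.00433772.
η_I = (∂Q/∂I)·(I/Q) = -0.00433772 × (22800/55.553) = -1.78.
Since η < 0, this is an inferior good.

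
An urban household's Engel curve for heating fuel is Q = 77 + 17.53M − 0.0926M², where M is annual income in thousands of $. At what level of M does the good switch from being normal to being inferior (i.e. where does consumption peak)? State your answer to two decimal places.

94.65

dQ/dM = 17.53 − 0.1852M.
The good is inferior where dQ/dM < 0. Setting dQ/dM = 0 gives M = 17.53 / 0.1852 = 94.65.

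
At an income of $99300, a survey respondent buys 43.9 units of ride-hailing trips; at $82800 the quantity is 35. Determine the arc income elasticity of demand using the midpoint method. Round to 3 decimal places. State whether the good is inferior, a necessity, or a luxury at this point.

1.245 (luxury)

ΔQ = 35 − 43.9 = -8.9; midpoint Q̄ = (43.9 + 35)/2 = 39.45.
ΔI = 82800 − 99300 = -16500; midpoint Ī = (99300 + 82800)/2 = 91050.
η = (ΔQ/Q̄) ÷ (ΔI/Ī) = (-8.9/39.45) ÷ (-16500/91050) = 1.245.
η > 1 ⇒ luxury.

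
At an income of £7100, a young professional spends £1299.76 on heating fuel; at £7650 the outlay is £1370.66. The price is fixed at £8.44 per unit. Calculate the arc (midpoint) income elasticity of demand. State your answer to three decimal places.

0.712

With a constant price, Q₁ = 1299.76/8.44 = 154.000 and Q₂ = 1370.66/8.44 = 162.400 (equivalently, work directly with expenditure since P cancels).
Midpoint %ΔQ = (1370.66 − 1299.76)/1335.21 = 0.05310; midpoint %ΔI = (7650 − 7100)/7375 = 0.07458.
η = 0.05310 / 0.07458 = 0.712.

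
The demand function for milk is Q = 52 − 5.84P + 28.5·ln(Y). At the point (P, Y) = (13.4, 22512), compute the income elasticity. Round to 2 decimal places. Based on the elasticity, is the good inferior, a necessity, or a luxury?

0.11 (necessity)

At P = 13.4, Y = 22512: Q = 259.365.
Holding P constant, ∂Q/∂Y = 28.5/Y = 0.00126599.
η_Y = (∂Q/∂Y)·(Y/Q) = 0.00126599 × (22512/259.365) = 0.11.
Since 0 < η < 1, this is a necessity.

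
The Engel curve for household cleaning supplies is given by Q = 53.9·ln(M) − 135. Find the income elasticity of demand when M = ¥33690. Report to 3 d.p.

At M = 33690: Q = 426.905.
dQ/dM = 53.9/M = 0.00159988 at this income.
η = (dQ/dM)·(M/Q) = 0.00159988 × (33690/426.905) = 0.126.

0.126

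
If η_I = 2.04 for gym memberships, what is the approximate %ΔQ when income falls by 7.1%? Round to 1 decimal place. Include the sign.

-14.5%

%ΔQ ≈ η × %ΔI = 2.04 × (-7.1%) = -14.5%.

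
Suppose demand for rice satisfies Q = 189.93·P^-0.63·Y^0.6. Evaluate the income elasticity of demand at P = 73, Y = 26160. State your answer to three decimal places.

For a multiplicative demand Q = A·P^α·Y^β, the income elasticity is β everywhere.
Here β = 0.6, so η = 0.600.

0.600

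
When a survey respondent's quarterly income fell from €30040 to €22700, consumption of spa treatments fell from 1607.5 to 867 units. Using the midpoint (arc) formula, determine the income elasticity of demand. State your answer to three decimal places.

2.150

ΔQ = 867 − 1607.5 = -740.5; midpoint Q̄ = (1607.5 + 867)/2 = 1237.25.
ΔI = 22700 − 30040 = -7340; midpoint Ī = (30040 + 22700)/2 = 26370.
η = (ΔQ/Q̄) ÷ (ΔI/Ī) = (-740.5/1237.25) ÷ (-7340/26370) = 2.150.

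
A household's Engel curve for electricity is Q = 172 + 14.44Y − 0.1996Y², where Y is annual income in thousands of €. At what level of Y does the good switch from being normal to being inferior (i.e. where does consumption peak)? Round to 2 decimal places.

dQ/dY = 14.44 − 0.3992Y.
The good is inferior where dQ/dY < 0. Setting dQ/dY = 0 gives Y = 14.44 / 0.3992 = 36.17.

36.17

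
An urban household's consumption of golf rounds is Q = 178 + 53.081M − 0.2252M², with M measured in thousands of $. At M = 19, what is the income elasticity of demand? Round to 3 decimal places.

0.765

At M = 19: Q = 1105.2418.
dQ/dM = 53.081 − 0.4504M = 44.52340.
η = (dQ/dM)·(M/Q) = 44.52340 × (19/1105.2418) = 0.765.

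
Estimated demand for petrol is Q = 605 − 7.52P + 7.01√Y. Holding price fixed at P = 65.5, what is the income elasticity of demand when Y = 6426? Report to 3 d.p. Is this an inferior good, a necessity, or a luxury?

0.417 (necessity)

At P = 65.5, Y = 6426: Q = 674.378.
Holding P constant, ∂Q/∂Y = 7.01/(2√Y) = 0.0437238.
η_Y = (∂Q/∂Y)·(Y/Q) = 0.0437238 × (6426/674.378) = 0.417.
Since 0 < η < 1, this is a necessity.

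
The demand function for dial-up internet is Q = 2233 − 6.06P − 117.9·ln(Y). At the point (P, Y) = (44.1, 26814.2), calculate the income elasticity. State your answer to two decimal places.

At P = 44.1, Y = 26814.2: Q = 763.565.
Holding P constant, ∂Q/∂Y = -117.9/Y = -0.00439692.
η_Y = (∂Q/∂Y)·(Y/Q) = -0.00439692 × (26814.2/763.565) = -0.15.

-0.15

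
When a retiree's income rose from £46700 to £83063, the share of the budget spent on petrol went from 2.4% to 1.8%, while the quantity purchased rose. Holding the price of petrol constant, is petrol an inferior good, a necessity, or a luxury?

necessity

Quantity rises but the budget share falls as income rises, so 0 < η < 1.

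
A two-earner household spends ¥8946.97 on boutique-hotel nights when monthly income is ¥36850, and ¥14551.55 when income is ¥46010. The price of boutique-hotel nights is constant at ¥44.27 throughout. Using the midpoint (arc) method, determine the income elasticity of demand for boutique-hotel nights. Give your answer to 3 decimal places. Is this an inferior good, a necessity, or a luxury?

2.158 (luxury)

With a constant price, Q₁ = 8946.97/44.27 = 202.100 and Q₂ = 14551.55/44.27 = 328.700 (equivalently, work directly with expenditure since P cancels).
Midpoint %ΔQ = (14551.55 − 8946.97)/11749.26 = 0.47702; midpoint %ΔI = (46010 − 36850)/41430 = 0.22110.
η = 0.47702 / 0.22110 = 2.158.
η > 1 ⇒ luxury.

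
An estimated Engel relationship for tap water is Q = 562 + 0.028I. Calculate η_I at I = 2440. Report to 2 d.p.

0.11

At I = 2440: Q = 630.320.
dQ/dI = 0.028.
η = (dQ/dI)·(I/Q) = 0.028 × (2440/630.320) = 0.11.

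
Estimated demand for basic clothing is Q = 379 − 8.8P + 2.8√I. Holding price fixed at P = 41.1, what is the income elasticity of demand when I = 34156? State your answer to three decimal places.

0.484

At P = 41.1, I = 34156: Q = 534.798.
Holding P constant, ∂Q/∂I = 2.8/(2√I) = 0.00757521.
η_I = (∂Q/∂I)·(I/Q) = 0.00757521 × (34156/534.798) = 0.484.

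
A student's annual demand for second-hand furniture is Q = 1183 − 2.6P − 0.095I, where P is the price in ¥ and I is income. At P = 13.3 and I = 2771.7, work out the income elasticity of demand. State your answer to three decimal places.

-0.297

At P = 13.3, I = 2771.7: Q = 885.109.
Holding P constant, ∂Q/∂I = −0.095.
η_I = (∂Q/∂I)·(I/Q) = -0.095 × (2771.7/885.109) = -0.297.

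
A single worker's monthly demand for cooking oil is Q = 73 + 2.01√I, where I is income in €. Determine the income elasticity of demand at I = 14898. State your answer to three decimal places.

0.385

At I = 14898: Q = 318.335.
dQ/dI = 2.01/(2√I) = 0.00823383 at this income.
η = (dQ/dI)·(I/Q) = 0.00823383 × (14898/318.335) = 0.385.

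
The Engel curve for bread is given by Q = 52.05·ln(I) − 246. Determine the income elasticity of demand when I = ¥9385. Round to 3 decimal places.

At I = 9385: Q = 230.094.
dQ/dI = 52.05/I = 0.00554608 at this income.
η = (dQ/dI)·(I/Q) = 0.00554608 × (9385/230.094) = 0.226.

0.226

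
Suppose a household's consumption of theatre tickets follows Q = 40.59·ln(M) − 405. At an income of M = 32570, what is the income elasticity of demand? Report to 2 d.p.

At M = 32570: Q = 16.777.
dQ/dM = 40.59/M = 0.00124624 at this income.
η = (dQ/dM)·(M/Q) = 0.00124624 × (32570/16.777) = 2.42.

2.42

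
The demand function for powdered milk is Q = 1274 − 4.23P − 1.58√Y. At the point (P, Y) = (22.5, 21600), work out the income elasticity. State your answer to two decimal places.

-0.12

At P = 22.5, Y = 21600: Q = 946.613.
Holding P constant, ∂Q/∂Y = -1.58/(2√Y) = -0.00537527.
η_Y = (∂Q/∂Y)·(Y/Q) = -0.00537527 × (21600/946.613) = -0.12.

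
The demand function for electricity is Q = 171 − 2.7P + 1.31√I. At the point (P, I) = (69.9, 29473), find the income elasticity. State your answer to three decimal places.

At P = 69.9, I = 29473: Q = 207.167.
Holding P constant, ∂Q/∂I = 1.31/(2√I) = 0.0038153.
η_I = (∂Q/∂I)·(I/Q) = 0.0038153 × (29473/207.167) = 0.543.

0.543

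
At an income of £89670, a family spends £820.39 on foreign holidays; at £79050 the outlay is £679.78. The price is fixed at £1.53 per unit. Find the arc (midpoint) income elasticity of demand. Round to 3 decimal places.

1.489

With a constant price, Q₁ = 820.39/1.53 = 536.203 and Q₂ = 679.78/1.53 = 444.301 (equivalently, work directly with expenditure since P cancels).
Midpoint %ΔQ = (679.78 − 820.39)/750.09 = -0.18746; midpoint %ΔI = (79050 − 89670)/84360 = -0.12589.
η = -0.18746 / -0.12589 = 1.489.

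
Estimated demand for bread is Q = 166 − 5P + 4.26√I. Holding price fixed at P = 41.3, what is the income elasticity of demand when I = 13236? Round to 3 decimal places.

0.545

At P = 41.3, I = 13236: Q = 449.604.
Holding P constant, ∂Q/∂I = 4.26/(2√I) = 0.018514.
η_I = (∂Q/∂I)·(I/Q) = 0.018514 × (13236/449.604) = 0.545.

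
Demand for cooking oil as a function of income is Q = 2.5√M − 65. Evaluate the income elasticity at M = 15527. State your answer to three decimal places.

0.632

At M = 15527: Q = 246.518.
dQ/dM = 2.5/(2√M) = 0.0100315 at this income.
η = (dQ/dM)·(M/Q) = 0.0100315 × (15527/246.518) = 0.632.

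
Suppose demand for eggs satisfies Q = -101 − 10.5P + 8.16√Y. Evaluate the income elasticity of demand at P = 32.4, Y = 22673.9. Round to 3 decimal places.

At P = 32.4, Y = 22673.9: Q = 787.521.
Holding P constant, ∂Q/∂Y = 8.16/(2√Y) = 0.0270955.
η_Y = (∂Q/∂Y)·(Y/Q) = 0.0270955 × (22673.9/787.521) = 0.780.

0.780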